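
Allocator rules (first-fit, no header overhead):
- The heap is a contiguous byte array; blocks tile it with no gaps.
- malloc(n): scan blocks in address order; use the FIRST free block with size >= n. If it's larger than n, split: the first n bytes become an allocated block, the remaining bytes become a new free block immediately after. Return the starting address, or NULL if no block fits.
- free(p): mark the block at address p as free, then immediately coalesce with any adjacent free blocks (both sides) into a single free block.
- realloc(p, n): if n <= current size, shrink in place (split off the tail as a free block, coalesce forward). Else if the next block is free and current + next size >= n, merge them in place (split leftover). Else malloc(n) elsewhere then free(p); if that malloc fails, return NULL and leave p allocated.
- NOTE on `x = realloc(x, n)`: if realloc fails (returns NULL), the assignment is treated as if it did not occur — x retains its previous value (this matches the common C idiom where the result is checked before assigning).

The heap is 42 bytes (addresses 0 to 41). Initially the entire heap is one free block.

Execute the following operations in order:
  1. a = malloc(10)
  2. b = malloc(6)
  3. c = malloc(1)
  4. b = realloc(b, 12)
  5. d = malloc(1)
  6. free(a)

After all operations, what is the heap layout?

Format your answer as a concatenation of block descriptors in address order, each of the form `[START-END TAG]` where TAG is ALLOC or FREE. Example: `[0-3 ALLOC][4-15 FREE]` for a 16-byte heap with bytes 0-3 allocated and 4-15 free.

Op 1: a = malloc(10) -> a = 0; heap: [0-9 ALLOC][10-41 FREE]
Op 2: b = malloc(6) -> b = 10; heap: [0-9 ALLOC][10-15 ALLOC][16-41 FREE]
Op 3: c = malloc(1) -> c = 16; heap: [0-9 ALLOC][10-15 ALLOC][16-16 ALLOC][17-41 FREE]
Op 4: b = realloc(b, 12) -> b = 17; heap: [0-9 ALLOC][10-15 FREE][16-16 ALLOC][17-28 ALLOC][29-41 FREE]
Op 5: d = malloc(1) -> d = 10; heap: [0-9 ALLOC][10-10 ALLOC][11-15 FREE][16-16 ALLOC][17-28 ALLOC][29-41 FREE]
Op 6: free(a) -> (freed a); heap: [0-9 FREE][10-10 ALLOC][11-15 FREE][16-16 ALLOC][17-28 ALLOC][29-41 FREE]

Answer: [0-9 FREE][10-10 ALLOC][11-15 FREE][16-16 ALLOC][17-28 ALLOC][29-41 FREE]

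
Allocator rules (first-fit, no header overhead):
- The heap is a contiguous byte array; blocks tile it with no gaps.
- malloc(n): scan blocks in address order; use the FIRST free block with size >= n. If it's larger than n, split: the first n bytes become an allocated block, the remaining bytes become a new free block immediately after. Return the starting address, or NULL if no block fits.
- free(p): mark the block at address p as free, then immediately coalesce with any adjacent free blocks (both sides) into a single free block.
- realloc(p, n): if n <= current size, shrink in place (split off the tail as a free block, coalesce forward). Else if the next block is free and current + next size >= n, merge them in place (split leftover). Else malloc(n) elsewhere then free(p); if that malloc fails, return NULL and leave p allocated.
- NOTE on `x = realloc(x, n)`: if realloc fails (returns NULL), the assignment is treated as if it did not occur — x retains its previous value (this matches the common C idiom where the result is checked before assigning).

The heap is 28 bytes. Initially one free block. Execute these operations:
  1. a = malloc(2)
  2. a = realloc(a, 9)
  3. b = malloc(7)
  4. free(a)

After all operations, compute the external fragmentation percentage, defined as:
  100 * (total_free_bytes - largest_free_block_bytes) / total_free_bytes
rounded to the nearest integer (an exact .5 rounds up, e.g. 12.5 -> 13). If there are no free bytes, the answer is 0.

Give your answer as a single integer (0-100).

Op 1: a = malloc(2) -> a = 0; heap: [0-1 ALLOC][2-27 FREE]
Op 2: a = realloc(a, 9) -> a = 0; heap: [0-8 ALLOC][9-27 FREE]
Op 3: b = malloc(7) -> b = 9; heap: [0-8 ALLOC][9-15 ALLOC][16-27 FREE]
Op 4: free(a) -> (freed a); heap: [0-8 FREE][9-15 ALLOC][16-27 FREE]
Free blocks: [9 12] total_free=21 largest=12 -> 100*(21-12)/21 = 900/21 ≈ 42.857 -> rounds to 43

Answer: 43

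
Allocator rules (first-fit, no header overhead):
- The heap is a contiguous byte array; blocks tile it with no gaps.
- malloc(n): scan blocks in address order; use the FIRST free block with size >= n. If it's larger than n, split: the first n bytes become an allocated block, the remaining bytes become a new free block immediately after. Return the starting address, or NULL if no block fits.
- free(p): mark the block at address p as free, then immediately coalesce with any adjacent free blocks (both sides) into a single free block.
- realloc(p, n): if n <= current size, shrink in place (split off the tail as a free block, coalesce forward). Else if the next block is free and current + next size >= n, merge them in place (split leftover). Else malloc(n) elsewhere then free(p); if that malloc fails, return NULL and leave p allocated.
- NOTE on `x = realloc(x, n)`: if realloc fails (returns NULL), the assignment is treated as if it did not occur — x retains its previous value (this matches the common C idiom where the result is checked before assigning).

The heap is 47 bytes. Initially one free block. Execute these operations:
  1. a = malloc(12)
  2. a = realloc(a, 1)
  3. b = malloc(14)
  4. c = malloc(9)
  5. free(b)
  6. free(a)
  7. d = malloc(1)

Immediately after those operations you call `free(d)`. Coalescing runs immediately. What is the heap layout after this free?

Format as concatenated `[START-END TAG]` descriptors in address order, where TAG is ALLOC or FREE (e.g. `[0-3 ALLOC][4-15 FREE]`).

Answer: [0-14 FREE][15-23 ALLOC][24-46 FREE]

Derivation:
Op 1: a = malloc(12) -> a = 0; heap: [0-11 ALLOC][12-46 FREE]
Op 2: a = realloc(a, 1) -> a = 0; heap: [0-0 ALLOC][1-46 FREE]
Op 3: b = malloc(14) -> b = 1; heap: [0-0 ALLOC][1-14 ALLOC][15-46 FREE]
Op 4: c = malloc(9) -> c = 15; heap: [0-0 ALLOC][1-14 ALLOC][15-23 ALLOC][24-46 FREE]
Op 5: free(b) -> (freed b); heap: [0-0 ALLOC][1-14 FREE][15-23 ALLOC][24-46 FREE]
Op 6: free(a) -> (freed a); heap: [0-14 FREE][15-23 ALLOC][24-46 FREE]
Op 7: d = malloc(1) -> d = 0; heap: [0-0 ALLOC][1-14 FREE][15-23 ALLOC][24-46 FREE]
free(d): d = 0 -> block [0-0 ALLOC]; mark free, coalesce with adjacent free neighbors -> [0-14 FREE][15-23 ALLOC][24-46 FREE]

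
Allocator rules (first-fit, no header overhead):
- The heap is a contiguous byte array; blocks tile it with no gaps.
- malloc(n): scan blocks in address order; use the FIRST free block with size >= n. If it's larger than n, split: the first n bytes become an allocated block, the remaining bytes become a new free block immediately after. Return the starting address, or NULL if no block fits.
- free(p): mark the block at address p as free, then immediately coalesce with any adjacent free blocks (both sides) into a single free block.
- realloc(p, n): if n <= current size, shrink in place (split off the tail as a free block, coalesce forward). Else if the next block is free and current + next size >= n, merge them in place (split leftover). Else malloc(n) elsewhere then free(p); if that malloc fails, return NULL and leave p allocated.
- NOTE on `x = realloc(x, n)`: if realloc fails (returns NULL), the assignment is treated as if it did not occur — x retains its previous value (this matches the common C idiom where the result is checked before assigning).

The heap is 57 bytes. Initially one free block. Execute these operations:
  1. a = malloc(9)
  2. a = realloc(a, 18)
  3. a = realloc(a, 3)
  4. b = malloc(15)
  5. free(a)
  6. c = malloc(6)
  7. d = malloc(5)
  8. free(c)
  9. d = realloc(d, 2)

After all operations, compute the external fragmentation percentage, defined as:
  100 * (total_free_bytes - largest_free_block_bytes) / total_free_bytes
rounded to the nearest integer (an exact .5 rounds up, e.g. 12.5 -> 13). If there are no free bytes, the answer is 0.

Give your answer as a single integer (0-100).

Op 1: a = malloc(9) -> a = 0; heap: [0-8 ALLOC][9-56 FREE]
Op 2: a = realloc(a, 18) -> a = 0; heap: [0-17 ALLOC][18-56 FREE]
Op 3: a = realloc(a, 3) -> a = 0; heap: [0-2 ALLOC][3-56 FREE]
Op 4: b = malloc(15) -> b = 3; heap: [0-2 ALLOC][3-17 ALLOC][18-56 FREE]
Op 5: free(a) -> (freed a); heap: [0-2 FREE][3-17 ALLOC][18-56 FREE]
Op 6: c = malloc(6) -> c = 18; heap: [0-2 FREE][3-17 ALLOC][18-23 ALLOC][24-56 FREE]
Op 7: d = malloc(5) -> d = 24; heap: [0-2 FREE][3-17 ALLOC][18-23 ALLOC][24-28 ALLOC][29-56 FREE]
Op 8: free(c) -> (freed c); heap: [0-2 FREE][3-17 ALLOC][18-23 FREE][24-28 ALLOC][29-56 FREE]
Op 9: d = realloc(d, 2) -> d = 24; heap: [0-2 FREE][3-17 ALLOC][18-23 FREE][24-25 ALLOC][26-56 FREE]
Free blocks: [3 6 31] total_free=40 largest=31 -> 100*(40-31)/40 = 900/40 = 22.5 -> rounds to 23

Answer: 23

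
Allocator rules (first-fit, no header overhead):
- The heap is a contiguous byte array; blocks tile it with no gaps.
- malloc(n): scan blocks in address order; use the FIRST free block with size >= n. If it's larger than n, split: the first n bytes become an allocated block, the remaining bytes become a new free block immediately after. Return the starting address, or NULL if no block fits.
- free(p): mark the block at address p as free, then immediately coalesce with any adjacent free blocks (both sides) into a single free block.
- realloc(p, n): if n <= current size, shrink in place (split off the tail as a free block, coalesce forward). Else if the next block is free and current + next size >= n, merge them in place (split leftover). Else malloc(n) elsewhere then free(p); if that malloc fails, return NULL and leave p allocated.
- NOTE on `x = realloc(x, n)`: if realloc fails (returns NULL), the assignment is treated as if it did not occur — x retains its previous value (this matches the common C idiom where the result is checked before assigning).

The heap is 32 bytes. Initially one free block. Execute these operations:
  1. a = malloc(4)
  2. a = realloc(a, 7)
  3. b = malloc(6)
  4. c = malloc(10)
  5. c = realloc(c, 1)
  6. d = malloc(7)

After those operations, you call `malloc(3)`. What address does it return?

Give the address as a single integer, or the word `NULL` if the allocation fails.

Answer: 21

Derivation:
Op 1: a = malloc(4) -> a = 0; heap: [0-3 ALLOC][4-31 FREE]
Op 2: a = realloc(a, 7) -> a = 0; heap: [0-6 ALLOC][7-31 FREE]
Op 3: b = malloc(6) -> b = 7; heap: [0-6 ALLOC][7-12 ALLOC][13-31 FREE]
Op 4: c = malloc(10) -> c = 13; heap: [0-6 ALLOC][7-12 ALLOC][13-22 ALLOC][23-31 FREE]
Op 5: c = realloc(c, 1) -> c = 13; heap: [0-6 ALLOC][7-12 ALLOC][13-13 ALLOC][14-31 FREE]
Op 6: d = malloc(7) -> d = 14; heap: [0-6 ALLOC][7-12 ALLOC][13-13 ALLOC][14-20 ALLOC][21-31 FREE]
malloc(3): first-fit scan over [0-6 ALLOC][7-12 ALLOC][13-13 ALLOC][14-20 ALLOC][21-31 FREE] -> 21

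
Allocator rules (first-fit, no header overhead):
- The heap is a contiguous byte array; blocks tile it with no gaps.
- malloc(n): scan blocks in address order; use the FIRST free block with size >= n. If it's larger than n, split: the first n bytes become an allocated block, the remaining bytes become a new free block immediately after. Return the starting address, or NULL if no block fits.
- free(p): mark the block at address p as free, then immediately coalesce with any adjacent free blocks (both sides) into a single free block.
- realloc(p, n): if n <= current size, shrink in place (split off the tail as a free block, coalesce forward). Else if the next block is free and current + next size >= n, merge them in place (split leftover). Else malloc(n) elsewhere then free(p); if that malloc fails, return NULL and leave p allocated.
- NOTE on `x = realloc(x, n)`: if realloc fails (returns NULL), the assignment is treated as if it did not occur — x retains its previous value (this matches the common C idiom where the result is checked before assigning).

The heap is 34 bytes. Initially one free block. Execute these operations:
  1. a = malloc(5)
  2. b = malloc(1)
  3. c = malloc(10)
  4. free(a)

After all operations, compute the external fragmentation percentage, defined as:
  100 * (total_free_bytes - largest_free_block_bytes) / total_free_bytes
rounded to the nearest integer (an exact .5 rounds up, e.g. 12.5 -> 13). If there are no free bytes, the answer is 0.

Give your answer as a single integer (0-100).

Op 1: a = malloc(5) -> a = 0; heap: [0-4 ALLOC][5-33 FREE]
Op 2: b = malloc(1) -> b = 5; heap: [0-4 ALLOC][5-5 ALLOC][6-33 FREE]
Op 3: c = malloc(10) -> c = 6; heap: [0-4 ALLOC][5-5 ALLOC][6-15 ALLOC][16-33 FREE]
Op 4: free(a) -> (freed a); heap: [0-4 FREE][5-5 ALLOC][6-15 ALLOC][16-33 FREE]
Free blocks: [5 18] total_free=23 largest=18 -> 100*(23-18)/23 = 500/23 ≈ 21.739 -> rounds to 22

Answer: 22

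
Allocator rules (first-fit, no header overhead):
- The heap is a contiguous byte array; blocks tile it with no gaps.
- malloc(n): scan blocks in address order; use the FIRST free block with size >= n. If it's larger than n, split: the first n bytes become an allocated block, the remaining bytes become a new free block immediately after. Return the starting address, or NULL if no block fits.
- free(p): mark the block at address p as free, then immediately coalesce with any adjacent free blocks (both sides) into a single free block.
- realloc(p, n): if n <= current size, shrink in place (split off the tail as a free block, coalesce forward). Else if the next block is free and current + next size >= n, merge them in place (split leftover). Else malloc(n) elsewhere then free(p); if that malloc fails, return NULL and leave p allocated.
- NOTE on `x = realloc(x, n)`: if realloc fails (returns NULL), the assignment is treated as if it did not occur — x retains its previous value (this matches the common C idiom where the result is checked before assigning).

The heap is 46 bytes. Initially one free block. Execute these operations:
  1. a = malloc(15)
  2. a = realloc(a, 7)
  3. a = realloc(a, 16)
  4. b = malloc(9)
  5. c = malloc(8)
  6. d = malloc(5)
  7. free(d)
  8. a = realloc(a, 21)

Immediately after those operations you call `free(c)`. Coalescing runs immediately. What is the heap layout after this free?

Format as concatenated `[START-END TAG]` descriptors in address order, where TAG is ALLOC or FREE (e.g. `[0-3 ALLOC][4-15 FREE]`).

Op 1: a = malloc(15) -> a = 0; heap: [0-14 ALLOC][15-45 FREE]
Op 2: a = realloc(a, 7) -> a = 0; heap: [0-6 ALLOC][7-45 FREE]
Op 3: a = realloc(a, 16) -> a = 0; heap: [0-15 ALLOC][16-45 FREE]
Op 4: b = malloc(9) -> b = 16; heap: [0-15 ALLOC][16-24 ALLOC][25-45 FREE]
Op 5: c = malloc(8) -> c = 25; heap: [0-15 ALLOC][16-24 ALLOC][25-32 ALLOC][33-45 FREE]
Op 6: d = malloc(5) -> d = 33; heap: [0-15 ALLOC][16-24 ALLOC][25-32 ALLOC][33-37 ALLOC][38-45 FREE]
Op 7: free(d) -> (freed d); heap: [0-15 ALLOC][16-24 ALLOC][25-32 ALLOC][33-45 FREE]
Op 8: a = realloc(a, 21) -> NULL (a unchanged); heap: [0-15 ALLOC][16-24 ALLOC][25-32 ALLOC][33-45 FREE]
free(c): c = 25 -> block [25-32 ALLOC]; mark free, coalesce with adjacent free neighbors -> [0-15 ALLOC][16-24 ALLOC][25-45 FREE]

Answer: [0-15 ALLOC][16-24 ALLOC][25-45 FREE]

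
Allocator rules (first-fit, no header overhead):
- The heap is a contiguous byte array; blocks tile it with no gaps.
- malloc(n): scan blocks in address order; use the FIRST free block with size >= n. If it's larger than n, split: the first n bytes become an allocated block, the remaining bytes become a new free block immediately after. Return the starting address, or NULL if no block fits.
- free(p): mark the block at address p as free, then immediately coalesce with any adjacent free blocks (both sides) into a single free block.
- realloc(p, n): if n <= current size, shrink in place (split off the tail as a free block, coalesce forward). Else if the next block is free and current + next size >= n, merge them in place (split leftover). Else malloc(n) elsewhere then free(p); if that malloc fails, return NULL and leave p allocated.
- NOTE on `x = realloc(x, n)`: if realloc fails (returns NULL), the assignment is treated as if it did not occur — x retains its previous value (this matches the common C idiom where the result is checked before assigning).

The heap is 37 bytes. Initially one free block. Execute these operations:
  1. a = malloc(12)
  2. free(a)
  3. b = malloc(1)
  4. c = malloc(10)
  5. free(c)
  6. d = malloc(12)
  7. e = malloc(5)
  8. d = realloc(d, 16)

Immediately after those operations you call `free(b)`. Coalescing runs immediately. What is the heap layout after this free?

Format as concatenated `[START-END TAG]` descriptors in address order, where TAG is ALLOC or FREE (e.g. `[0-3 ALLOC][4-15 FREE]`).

Answer: [0-12 FREE][13-17 ALLOC][18-33 ALLOC][34-36 FREE]

Derivation:
Op 1: a = malloc(12) -> a = 0; heap: [0-11 ALLOC][12-36 FREE]
Op 2: free(a) -> (freed a); heap: [0-36 FREE]
Op 3: b = malloc(1) -> b = 0; heap: [0-0 ALLOC][1-36 FREE]
Op 4: c = malloc(10) -> c = 1; heap: [0-0 ALLOC][1-10 ALLOC][11-36 FREE]
Op 5: free(c) -> (freed c); heap: [0-0 ALLOC][1-36 FREE]
Op 6: d = malloc(12) -> d = 1; heap: [0-0 ALLOC][1-12 ALLOC][13-36 FREE]
Op 7: e = malloc(5) -> e = 13; heap: [0-0 ALLOC][1-12 ALLOC][13-17 ALLOC][18-36 FREE]
Op 8: d = realloc(d, 16) -> d = 18; heap: [0-0 ALLOC][1-12 FREE][13-17 ALLOC][18-33 ALLOC][34-36 FREE]
free(b): b = 0 -> block [0-0 ALLOC]; mark free, coalesce with adjacent free neighbors -> [0-12 FREE][13-17 ALLOC][18-33 ALLOC][34-36 FREE]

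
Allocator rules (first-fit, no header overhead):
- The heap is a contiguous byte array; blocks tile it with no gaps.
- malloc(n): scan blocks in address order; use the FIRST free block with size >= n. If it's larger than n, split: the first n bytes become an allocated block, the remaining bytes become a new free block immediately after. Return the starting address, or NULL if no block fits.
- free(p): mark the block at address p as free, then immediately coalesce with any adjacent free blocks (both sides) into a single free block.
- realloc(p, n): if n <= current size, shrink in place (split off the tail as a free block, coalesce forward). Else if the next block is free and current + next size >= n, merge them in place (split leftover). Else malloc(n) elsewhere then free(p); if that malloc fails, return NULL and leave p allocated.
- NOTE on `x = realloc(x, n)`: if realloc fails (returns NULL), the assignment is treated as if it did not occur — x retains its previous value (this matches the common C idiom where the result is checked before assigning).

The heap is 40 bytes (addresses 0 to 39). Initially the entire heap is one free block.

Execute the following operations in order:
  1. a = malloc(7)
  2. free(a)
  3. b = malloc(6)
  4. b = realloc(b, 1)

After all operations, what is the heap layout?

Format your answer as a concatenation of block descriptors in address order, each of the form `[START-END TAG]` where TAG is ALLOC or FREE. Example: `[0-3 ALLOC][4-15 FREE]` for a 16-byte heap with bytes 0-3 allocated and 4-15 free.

Op 1: a = malloc(7) -> a = 0; heap: [0-6 ALLOC][7-39 FREE]
Op 2: free(a) -> (freed a); heap: [0-39 FREE]
Op 3: b = malloc(6) -> b = 0; heap: [0-5 ALLOC][6-39 FREE]
Op 4: b = realloc(b, 1) -> b = 0; heap: [0-0 ALLOC][1-39 FREE]

Answer: [0-0 ALLOC][1-39 FREE]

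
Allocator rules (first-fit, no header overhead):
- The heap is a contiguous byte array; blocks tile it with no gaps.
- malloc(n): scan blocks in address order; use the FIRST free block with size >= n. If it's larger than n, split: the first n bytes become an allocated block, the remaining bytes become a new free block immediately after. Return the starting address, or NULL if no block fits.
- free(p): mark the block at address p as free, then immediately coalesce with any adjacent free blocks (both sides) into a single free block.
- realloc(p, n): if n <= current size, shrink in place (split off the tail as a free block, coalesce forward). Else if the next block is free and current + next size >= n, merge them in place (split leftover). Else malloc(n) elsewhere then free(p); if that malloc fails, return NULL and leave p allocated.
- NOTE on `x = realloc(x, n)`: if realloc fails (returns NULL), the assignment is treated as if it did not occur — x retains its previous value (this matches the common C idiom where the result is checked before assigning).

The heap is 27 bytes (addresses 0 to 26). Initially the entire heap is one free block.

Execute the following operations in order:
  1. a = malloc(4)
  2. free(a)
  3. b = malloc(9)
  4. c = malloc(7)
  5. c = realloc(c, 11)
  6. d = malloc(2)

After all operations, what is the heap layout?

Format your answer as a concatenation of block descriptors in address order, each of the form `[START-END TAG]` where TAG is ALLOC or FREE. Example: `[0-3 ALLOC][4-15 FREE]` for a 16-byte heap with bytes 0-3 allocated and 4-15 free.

Op 1: a = malloc(4) -> a = 0; heap: [0-3 ALLOC][4-26 FREE]
Op 2: free(a) -> (freed a); heap: [0-26 FREE]
Op 3: b = malloc(9) -> b = 0; heap: [0-8 ALLOC][9-26 FREE]
Op 4: c = malloc(7) -> c = 9; heap: [0-8 ALLOC][9-15 ALLOC][16-26 FREE]
Op 5: c = realloc(c, 11) -> c = 9; heap: [0-8 ALLOC][9-19 ALLOC][20-26 FREE]
Op 6: d = malloc(2) -> d = 20; heap: [0-8 ALLOC][9-19 ALLOC][20-21 ALLOC][22-26 FREE]

Answer: [0-8 ALLOC][9-19 ALLOC][20-21 ALLOC][22-26 FREE]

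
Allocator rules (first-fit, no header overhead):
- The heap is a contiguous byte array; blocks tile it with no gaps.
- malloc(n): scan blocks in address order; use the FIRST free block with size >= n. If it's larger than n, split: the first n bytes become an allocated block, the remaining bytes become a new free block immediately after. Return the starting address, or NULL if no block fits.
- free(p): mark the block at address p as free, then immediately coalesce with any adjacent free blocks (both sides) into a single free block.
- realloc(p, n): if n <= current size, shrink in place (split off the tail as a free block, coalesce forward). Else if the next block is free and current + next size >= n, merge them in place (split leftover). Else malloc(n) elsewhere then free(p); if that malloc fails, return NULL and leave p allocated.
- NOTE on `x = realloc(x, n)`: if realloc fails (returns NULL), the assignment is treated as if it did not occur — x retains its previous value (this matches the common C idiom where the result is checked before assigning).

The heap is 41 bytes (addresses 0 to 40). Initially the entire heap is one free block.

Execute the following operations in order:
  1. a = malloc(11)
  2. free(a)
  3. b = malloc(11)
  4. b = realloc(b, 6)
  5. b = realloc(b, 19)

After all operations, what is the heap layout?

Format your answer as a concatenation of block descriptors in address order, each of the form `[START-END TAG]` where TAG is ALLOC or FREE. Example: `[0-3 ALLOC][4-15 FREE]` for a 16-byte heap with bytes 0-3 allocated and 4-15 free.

Answer: [0-18 ALLOC][19-40 FREE]

Derivation:
Op 1: a = malloc(11) -> a = 0; heap: [0-10 ALLOC][11-40 FREE]
Op 2: free(a) -> (freed a); heap: [0-40 FREE]
Op 3: b = malloc(11) -> b = 0; heap: [0-10 ALLOC][11-40 FREE]
Op 4: b = realloc(b, 6) -> b = 0; heap: [0-5 ALLOC][6-40 FREE]
Op 5: b = realloc(b, 19) -> b = 0; heap: [0-18 ALLOC][19-40 FREE]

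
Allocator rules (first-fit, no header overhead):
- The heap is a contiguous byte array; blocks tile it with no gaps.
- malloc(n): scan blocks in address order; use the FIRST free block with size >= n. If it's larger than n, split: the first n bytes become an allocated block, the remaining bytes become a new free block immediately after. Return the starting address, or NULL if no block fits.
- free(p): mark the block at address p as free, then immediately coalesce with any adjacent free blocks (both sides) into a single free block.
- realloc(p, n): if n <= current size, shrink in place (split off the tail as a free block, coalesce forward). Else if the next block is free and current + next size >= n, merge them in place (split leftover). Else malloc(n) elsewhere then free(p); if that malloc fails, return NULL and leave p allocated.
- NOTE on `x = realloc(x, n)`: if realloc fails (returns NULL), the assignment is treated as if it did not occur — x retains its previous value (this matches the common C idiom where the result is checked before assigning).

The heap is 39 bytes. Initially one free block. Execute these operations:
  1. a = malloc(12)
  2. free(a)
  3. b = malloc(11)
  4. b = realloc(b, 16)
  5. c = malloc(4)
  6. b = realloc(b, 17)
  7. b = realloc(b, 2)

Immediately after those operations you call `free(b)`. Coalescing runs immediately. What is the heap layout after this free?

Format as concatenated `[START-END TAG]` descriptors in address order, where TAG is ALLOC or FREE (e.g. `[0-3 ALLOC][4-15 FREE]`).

Answer: [0-15 FREE][16-19 ALLOC][20-38 FREE]

Derivation:
Op 1: a = malloc(12) -> a = 0; heap: [0-11 ALLOC][12-38 FREE]
Op 2: free(a) -> (freed a); heap: [0-38 FREE]
Op 3: b = malloc(11) -> b = 0; heap: [0-10 ALLOC][11-38 FREE]
Op 4: b = realloc(b, 16) -> b = 0; heap: [0-15 ALLOC][16-38 FREE]
Op 5: c = malloc(4) -> c = 16; heap: [0-15 ALLOC][16-19 ALLOC][20-38 FREE]
Op 6: b = realloc(b, 17) -> b = 20; heap: [0-15 FREE][16-19 ALLOC][20-36 ALLOC][37-38 FREE]
Op 7: b = realloc(b, 2) -> b = 20; heap: [0-15 FREE][16-19 ALLOC][20-21 ALLOC][22-38 FREE]
free(b): b = 20 -> block [20-21 ALLOC]; mark free, coalesce with adjacent free neighbors -> [0-15 FREE][16-19 ALLOC][20-38 FREE]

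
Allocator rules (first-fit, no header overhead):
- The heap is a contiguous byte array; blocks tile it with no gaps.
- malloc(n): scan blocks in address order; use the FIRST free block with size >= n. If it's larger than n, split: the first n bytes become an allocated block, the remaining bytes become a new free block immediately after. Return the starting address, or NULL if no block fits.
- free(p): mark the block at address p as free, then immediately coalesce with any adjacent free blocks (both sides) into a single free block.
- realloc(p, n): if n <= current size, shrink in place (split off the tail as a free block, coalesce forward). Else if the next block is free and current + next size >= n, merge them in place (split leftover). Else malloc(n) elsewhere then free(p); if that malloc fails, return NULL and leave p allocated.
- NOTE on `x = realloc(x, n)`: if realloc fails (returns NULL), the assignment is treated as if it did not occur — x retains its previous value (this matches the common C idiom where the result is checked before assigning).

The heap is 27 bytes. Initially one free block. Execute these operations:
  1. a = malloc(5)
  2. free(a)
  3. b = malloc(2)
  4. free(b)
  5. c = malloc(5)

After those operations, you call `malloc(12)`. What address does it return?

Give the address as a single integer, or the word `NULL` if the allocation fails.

Answer: 5

Derivation:
Op 1: a = malloc(5) -> a = 0; heap: [0-4 ALLOC][5-26 FREE]
Op 2: free(a) -> (freed a); heap: [0-26 FREE]
Op 3: b = malloc(2) -> b = 0; heap: [0-1 ALLOC][2-26 FREE]
Op 4: free(b) -> (freed b); heap: [0-26 FREE]
Op 5: c = malloc(5) -> c = 0; heap: [0-4 ALLOC][5-26 FREE]
malloc(12): first-fit scan over [0-4 ALLOC][5-26 FREE] -> 5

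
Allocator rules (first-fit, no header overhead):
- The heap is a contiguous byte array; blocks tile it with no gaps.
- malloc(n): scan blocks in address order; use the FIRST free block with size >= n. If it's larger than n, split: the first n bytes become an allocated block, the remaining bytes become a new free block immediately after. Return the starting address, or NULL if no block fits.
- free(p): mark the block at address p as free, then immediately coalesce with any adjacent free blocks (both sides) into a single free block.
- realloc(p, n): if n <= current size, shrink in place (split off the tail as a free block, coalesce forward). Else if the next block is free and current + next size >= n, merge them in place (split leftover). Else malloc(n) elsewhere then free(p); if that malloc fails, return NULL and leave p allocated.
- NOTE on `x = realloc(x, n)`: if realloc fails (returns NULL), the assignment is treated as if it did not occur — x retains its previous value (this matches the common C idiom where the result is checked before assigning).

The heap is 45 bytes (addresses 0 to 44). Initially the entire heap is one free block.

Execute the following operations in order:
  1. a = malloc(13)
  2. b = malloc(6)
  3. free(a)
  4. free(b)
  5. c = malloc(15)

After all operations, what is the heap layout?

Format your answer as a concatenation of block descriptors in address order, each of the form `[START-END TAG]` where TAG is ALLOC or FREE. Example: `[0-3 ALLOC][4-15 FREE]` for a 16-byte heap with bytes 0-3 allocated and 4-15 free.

Answer: [0-14 ALLOC][15-44 FREE]

Derivation:
Op 1: a = malloc(13) -> a = 0; heap: [0-12 ALLOC][13-44 FREE]
Op 2: b = malloc(6) -> b = 13; heap: [0-12 ALLOC][13-18 ALLOC][19-44 FREE]
Op 3: free(a) -> (freed a); heap: [0-12 FREE][13-18 ALLOC][19-44 FREE]
Op 4: free(b) -> (freed b); heap: [0-44 FREE]
Op 5: c = malloc(15) -> c = 0; heap: [0-14 ALLOC][15-44 FREE]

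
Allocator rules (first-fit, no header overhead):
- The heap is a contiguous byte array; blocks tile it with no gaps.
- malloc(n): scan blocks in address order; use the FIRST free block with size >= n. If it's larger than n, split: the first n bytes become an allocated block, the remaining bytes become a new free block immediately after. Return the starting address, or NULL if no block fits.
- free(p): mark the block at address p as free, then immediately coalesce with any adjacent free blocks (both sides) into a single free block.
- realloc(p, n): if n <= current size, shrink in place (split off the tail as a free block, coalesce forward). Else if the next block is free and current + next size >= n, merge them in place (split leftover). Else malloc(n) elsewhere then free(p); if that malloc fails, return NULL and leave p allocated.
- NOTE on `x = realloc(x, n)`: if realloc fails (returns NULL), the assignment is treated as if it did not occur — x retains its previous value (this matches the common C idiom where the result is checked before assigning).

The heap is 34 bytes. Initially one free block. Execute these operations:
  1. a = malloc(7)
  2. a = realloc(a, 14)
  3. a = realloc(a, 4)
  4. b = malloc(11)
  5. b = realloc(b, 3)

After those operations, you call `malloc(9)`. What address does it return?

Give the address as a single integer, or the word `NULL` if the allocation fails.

Op 1: a = malloc(7) -> a = 0; heap: [0-6 ALLOC][7-33 FREE]
Op 2: a = realloc(a, 14) -> a = 0; heap: [0-13 ALLOC][14-33 FREE]
Op 3: a = realloc(a, 4) -> a = 0; heap: [0-3 ALLOC][4-33 FREE]
Op 4: b = malloc(11) -> b = 4; heap: [0-3 ALLOC][4-14 ALLOC][15-33 FREE]
Op 5: b = realloc(b, 3) -> b = 4; heap: [0-3 ALLOC][4-6 ALLOC][7-33 FREE]
malloc(9): first-fit scan over [0-3 ALLOC][4-6 ALLOC][7-33 FREE] -> 7

Answer: 7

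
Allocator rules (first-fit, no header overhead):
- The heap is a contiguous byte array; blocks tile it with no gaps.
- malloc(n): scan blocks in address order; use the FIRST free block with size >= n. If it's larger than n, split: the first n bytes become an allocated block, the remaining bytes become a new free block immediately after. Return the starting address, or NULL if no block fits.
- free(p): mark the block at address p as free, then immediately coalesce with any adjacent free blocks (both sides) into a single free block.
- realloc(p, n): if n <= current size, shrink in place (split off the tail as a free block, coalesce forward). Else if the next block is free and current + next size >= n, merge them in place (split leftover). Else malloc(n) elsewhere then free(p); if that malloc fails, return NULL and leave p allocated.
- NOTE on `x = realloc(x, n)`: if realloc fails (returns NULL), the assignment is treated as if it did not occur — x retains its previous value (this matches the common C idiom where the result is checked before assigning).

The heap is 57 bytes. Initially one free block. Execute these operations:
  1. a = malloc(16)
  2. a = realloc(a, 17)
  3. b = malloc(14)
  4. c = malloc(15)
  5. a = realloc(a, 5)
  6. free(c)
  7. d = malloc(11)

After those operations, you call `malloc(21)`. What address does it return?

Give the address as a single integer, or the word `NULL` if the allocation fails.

Op 1: a = malloc(16) -> a = 0; heap: [0-15 ALLOC][16-56 FREE]
Op 2: a = realloc(a, 17) -> a = 0; heap: [0-16 ALLOC][17-56 FREE]
Op 3: b = malloc(14) -> b = 17; heap: [0-16 ALLOC][17-30 ALLOC][31-56 FREE]
Op 4: c = malloc(15) -> c = 31; heap: [0-16 ALLOC][17-30 ALLOC][31-45 ALLOC][46-56 FREE]
Op 5: a = realloc(a, 5) -> a = 0; heap: [0-4 ALLOC][5-16 FREE][17-30 ALLOC][31-45 ALLOC][46-56 FREE]
Op 6: free(c) -> (freed c); heap: [0-4 ALLOC][5-16 FREE][17-30 ALLOC][31-56 FREE]
Op 7: d = malloc(11) -> d = 5; heap: [0-4 ALLOC][5-15 ALLOC][16-16 FREE][17-30 ALLOC][31-56 FREE]
malloc(21): first-fit scan over [0-4 ALLOC][5-15 ALLOC][16-16 FREE][17-30 ALLOC][31-56 FREE] -> 31

Answer: 31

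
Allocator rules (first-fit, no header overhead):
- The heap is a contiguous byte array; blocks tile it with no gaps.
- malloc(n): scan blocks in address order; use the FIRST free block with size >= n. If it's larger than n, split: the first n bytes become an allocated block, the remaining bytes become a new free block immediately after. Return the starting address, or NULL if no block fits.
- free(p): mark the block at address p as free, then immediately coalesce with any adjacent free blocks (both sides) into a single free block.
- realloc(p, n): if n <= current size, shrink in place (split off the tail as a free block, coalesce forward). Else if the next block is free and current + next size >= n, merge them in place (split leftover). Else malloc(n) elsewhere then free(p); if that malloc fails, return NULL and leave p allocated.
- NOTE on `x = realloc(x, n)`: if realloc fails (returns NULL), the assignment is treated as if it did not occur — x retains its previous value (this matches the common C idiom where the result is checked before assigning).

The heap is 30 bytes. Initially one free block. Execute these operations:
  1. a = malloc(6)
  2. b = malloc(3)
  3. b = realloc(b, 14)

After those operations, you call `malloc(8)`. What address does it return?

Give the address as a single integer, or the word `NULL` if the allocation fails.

Op 1: a = malloc(6) -> a = 0; heap: [0-5 ALLOC][6-29 FREE]
Op 2: b = malloc(3) -> b = 6; heap: [0-5 ALLOC][6-8 ALLOC][9-29 FREE]
Op 3: b = realloc(b, 14) -> b = 6; heap: [0-5 ALLOC][6-19 ALLOC][20-29 FREE]
malloc(8): first-fit scan over [0-5 ALLOC][6-19 ALLOC][20-29 FREE] -> 20

Answer: 20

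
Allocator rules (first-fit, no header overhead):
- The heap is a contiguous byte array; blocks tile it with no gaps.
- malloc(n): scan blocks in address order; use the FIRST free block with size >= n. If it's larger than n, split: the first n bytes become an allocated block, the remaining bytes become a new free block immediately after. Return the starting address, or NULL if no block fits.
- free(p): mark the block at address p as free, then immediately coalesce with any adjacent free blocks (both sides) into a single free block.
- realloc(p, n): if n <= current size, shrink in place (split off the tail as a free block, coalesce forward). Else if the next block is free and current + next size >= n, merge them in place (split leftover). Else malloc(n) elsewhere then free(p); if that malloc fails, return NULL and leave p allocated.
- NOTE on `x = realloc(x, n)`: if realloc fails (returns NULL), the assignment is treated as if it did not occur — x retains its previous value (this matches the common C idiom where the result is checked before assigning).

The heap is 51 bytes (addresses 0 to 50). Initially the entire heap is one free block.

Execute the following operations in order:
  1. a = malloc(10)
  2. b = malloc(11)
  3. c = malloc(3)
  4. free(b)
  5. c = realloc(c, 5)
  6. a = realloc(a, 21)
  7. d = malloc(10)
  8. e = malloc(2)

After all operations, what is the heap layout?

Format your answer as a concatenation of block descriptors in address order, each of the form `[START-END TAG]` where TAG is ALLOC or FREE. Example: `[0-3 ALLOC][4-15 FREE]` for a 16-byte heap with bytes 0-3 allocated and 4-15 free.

Answer: [0-20 ALLOC][21-25 ALLOC][26-35 ALLOC][36-37 ALLOC][38-50 FREE]

Derivation:
Op 1: a = malloc(10) -> a = 0; heap: [0-9 ALLOC][10-50 FREE]
Op 2: b = malloc(11) -> b = 10; heap: [0-9 ALLOC][10-20 ALLOC][21-50 FREE]
Op 3: c = malloc(3) -> c = 21; heap: [0-9 ALLOC][10-20 ALLOC][21-23 ALLOC][24-50 FREE]
Op 4: free(b) -> (freed b); heap: [0-9 ALLOC][10-20 FREE][21-23 ALLOC][24-50 FREE]
Op 5: c = realloc(c, 5) -> c = 21; heap: [0-9 ALLOC][10-20 FREE][21-25 ALLOC][26-50 FREE]
Op 6: a = realloc(a, 21) -> a = 0; heap: [0-20 ALLOC][21-25 ALLOC][26-50 FREE]
Op 7: d = malloc(10) -> d = 26; heap: [0-20 ALLOC][21-25 ALLOC][26-35 ALLOC][36-50 FREE]
Op 8: e = malloc(2) -> e = 36; heap: [0-20 ALLOC][21-25 ALLOC][26-35 ALLOC][36-37 ALLOC][38-50 FREE]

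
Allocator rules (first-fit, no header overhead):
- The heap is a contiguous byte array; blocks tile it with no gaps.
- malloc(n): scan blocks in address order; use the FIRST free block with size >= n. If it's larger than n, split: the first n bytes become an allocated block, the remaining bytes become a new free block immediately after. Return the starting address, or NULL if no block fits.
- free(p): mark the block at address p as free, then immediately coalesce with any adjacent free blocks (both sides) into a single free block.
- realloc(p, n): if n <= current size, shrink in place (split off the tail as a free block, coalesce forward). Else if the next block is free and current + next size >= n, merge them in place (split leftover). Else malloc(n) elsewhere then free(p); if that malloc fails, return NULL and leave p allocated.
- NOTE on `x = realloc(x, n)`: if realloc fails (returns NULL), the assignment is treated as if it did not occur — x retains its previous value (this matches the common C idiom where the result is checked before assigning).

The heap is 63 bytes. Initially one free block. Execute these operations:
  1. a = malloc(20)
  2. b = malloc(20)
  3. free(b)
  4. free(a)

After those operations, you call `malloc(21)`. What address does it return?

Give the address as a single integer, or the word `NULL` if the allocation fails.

Answer: 0

Derivation:
Op 1: a = malloc(20) -> a = 0; heap: [0-19 ALLOC][20-62 FREE]
Op 2: b = malloc(20) -> b = 20; heap: [0-19 ALLOC][20-39 ALLOC][40-62 FREE]
Op 3: free(b) -> (freed b); heap: [0-19 ALLOC][20-62 FREE]
Op 4: free(a) -> (freed a); heap: [0-62 FREE]
malloc(21): first-fit scan over [0-62 FREE] -> 0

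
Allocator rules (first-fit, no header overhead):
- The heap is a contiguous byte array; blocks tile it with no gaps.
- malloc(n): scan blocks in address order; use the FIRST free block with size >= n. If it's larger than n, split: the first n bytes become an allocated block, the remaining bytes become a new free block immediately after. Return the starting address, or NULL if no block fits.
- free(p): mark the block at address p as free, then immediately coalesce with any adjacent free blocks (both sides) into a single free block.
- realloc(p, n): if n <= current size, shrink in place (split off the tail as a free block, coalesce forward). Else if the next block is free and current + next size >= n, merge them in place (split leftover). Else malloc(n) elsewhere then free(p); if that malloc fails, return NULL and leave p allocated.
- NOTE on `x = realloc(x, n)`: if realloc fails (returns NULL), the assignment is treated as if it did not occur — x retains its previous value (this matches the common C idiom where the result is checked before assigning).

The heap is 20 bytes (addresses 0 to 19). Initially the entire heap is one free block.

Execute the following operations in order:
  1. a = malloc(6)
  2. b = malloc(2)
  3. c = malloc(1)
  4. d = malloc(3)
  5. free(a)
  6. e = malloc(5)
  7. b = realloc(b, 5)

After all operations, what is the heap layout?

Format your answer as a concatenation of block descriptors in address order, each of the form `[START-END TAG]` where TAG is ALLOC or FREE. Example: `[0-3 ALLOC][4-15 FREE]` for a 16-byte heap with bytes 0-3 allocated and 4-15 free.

Op 1: a = malloc(6) -> a = 0; heap: [0-5 ALLOC][6-19 FREE]
Op 2: b = malloc(2) -> b = 6; heap: [0-5 ALLOC][6-7 ALLOC][8-19 FREE]
Op 3: c = malloc(1) -> c = 8; heap: [0-5 ALLOC][6-7 ALLOC][8-8 ALLOC][9-19 FREE]
Op 4: d = malloc(3) -> d = 9; heap: [0-5 ALLOC][6-7 ALLOC][8-8 ALLOC][9-11 ALLOC][12-19 FREE]
Op 5: free(a) -> (freed a); heap: [0-5 FREE][6-7 ALLOC][8-8 ALLOC][9-11 ALLOC][12-19 FREE]
Op 6: e = malloc(5) -> e = 0; heap: [0-4 ALLOC][5-5 FREE][6-7 ALLOC][8-8 ALLOC][9-11 ALLOC][12-19 FREE]
Op 7: b = realloc(b, 5) -> b = 12; heap: [0-4 ALLOC][5-7 FREE][8-8 ALLOC][9-11 ALLOC][12-16 ALLOC][17-19 FREE]

Answer: [0-4 ALLOC][5-7 FREE][8-8 ALLOC][9-11 ALLOC][12-16 ALLOC][17-19 FREE]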